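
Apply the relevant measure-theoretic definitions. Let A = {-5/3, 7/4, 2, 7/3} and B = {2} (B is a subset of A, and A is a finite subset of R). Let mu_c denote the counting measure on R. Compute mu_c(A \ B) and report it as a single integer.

Counting measure assigns mu_c(E) = |E| (number of elements) when E is finite. For B subset A, A \ B is the set of elements of A not in B, so |A \ B| = |A| - |B|.
|A| = 4, |B| = 1, so mu_c(A \ B) = 4 - 1 = 3.

3


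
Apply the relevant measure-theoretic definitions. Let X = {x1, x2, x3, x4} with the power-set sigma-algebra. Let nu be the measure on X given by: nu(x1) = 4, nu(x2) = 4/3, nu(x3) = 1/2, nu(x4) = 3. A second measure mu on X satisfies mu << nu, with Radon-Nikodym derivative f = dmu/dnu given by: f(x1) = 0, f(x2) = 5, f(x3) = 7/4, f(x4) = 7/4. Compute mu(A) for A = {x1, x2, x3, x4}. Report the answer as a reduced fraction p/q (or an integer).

By the defining property of the Radon-Nikodym derivative, for every measurable set A,
  mu(A) = integral_A f dnu.
Since nu is a discrete measure concentrated on the atoms of X, the integral over A reduces to the sum
  mu(A) = sum_{x in A} f(x) * nu({x}).
Computing each term:
  x1: f(x1) * nu(x1) = 0 * 4 = 0.
  x2: f(x2) * nu(x2) = 5 * 4/3 = 20/3.
  x3: f(x3) * nu(x3) = 7/4 * 1/2 = 7/8.
  x4: f(x4) * nu(x4) = 7/4 * 3 = 21/4.
Summing: mu(A) = 0 + 20/3 + 7/8 + 21/4 = 307/24.

307/24


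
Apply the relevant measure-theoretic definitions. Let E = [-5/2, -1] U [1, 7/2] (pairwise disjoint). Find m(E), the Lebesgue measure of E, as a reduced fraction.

For pairwise disjoint intervals, m(union_i I_i) = sum_i m(I_i),
and m is invariant under swapping open/closed endpoints (single points have measure 0).
So m(E) = sum_i (b_i - a_i).
  I_1 has length -1 - (-5/2) = 3/2.
  I_2 has length 7/2 - 1 = 5/2.
Summing:
  m(E) = 3/2 + 5/2 = 4.

4


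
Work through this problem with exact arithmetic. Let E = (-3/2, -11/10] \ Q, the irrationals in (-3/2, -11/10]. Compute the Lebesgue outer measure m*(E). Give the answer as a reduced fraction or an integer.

The interval I = (-3/2, -11/10] has m(I) = -11/10 - (-3/2) = 2/5 (endpoints are measure-zero, so open/closed/half-open agree). Write I = (I cap Q) u (I \ Q). The rationals in I are countable, so m*(I cap Q) = 0 (cover each rational by intervals whose total length is arbitrarily small). By countable subadditivity m*(I) <= m*(I cap Q) + m*(I \ Q), hence m*(I \ Q) >= m(I) = 2/5. The reverse inequality m*(I \ Q) <= m*(I) = 2/5 is trivial since (I \ Q) is a subset of I. Therefore m*(I \ Q) = 2/5.

2/5


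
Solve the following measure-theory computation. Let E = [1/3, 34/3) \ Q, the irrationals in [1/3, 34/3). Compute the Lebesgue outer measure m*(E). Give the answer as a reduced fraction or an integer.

The interval I = [1/3, 34/3) has m(I) = 34/3 - 1/3 = 11 (endpoints are measure-zero, so open/closed/half-open agree). Write I = (I cap Q) u (I \ Q). The rationals in I are countable, so m*(I cap Q) = 0 (cover each rational by intervals whose total length is arbitrarily small). By countable subadditivity m*(I) <= m*(I cap Q) + m*(I \ Q), hence m*(I \ Q) >= m(I) = 11. The reverse inequality m*(I \ Q) <= m*(I) = 11 is trivial since (I \ Q) is a subset of I. Therefore m*(I \ Q) = 11.

11


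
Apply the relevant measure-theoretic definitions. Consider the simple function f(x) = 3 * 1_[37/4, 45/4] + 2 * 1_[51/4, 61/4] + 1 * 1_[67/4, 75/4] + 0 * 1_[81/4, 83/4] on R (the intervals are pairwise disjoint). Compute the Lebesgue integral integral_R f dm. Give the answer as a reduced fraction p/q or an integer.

For a simple function f = sum_i c_i * 1_{A_i} with disjoint A_i,
  integral f dm = sum_i c_i * m(A_i).
Lengths of the A_i:
  m(A_1) = 45/4 - 37/4 = 2.
  m(A_2) = 61/4 - 51/4 = 5/2.
  m(A_3) = 75/4 - 67/4 = 2.
  m(A_4) = 83/4 - 81/4 = 1/2.
Contributions c_i * m(A_i):
  (3) * (2) = 6.
  (2) * (5/2) = 5.
  (1) * (2) = 2.
  (0) * (1/2) = 0.
Total: 6 + 5 + 2 + 0 = 13.

13


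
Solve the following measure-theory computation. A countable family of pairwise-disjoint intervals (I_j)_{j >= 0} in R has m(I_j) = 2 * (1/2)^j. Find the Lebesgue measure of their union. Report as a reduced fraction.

By countable additivity of the Lebesgue measure on pairwise disjoint measurable sets,
  m(union_{j >= 0} I_j) = sum_{j >= 0} m(I_j) = sum_{j >= 0} a * r^j,
  with a = 2 and r = 1/2.
Since 0 < r = 1/2 < 1, the geometric series converges:
  sum_{j >= 0} a * r^j = a / (1 - r).
  = 2 / (1 - 1/2)
  = 2 / (1/2)
  = 4.

4


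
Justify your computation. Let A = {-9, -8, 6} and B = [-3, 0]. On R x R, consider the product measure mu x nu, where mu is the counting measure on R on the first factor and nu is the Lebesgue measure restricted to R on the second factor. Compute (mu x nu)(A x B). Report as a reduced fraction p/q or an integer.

For a measurable rectangle A x B, the product measure satisfies
  (mu x nu)(A x B) = mu(A) * nu(B).
  mu(A) = 3.
  nu(B) = 3.
  (mu x nu)(A x B) = 3 * 3 = 9.

9


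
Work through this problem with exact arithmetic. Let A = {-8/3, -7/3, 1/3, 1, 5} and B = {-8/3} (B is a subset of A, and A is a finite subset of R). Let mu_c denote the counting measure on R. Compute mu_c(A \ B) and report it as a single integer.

Counting measure assigns mu_c(E) = |E| (number of elements) when E is finite. For B subset A, A \ B is the set of elements of A not in B, so |A \ B| = |A| - |B|.
|A| = 5, |B| = 1, so mu_c(A \ B) = 5 - 1 = 4.

4


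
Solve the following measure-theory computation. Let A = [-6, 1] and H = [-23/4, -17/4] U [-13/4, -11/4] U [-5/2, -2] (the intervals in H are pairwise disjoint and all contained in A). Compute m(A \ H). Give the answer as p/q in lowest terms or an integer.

The ambient interval has length m(A) = 1 - (-6) = 7.
Since the holes are disjoint and sit inside A, by finite additivity
  m(H) = sum_i (b_i - a_i), and m(A \ H) = m(A) - m(H).
Computing the hole measures:
  m(H_1) = -17/4 - (-23/4) = 3/2.
  m(H_2) = -11/4 - (-13/4) = 1/2.
  m(H_3) = -2 - (-5/2) = 1/2.
Summed: m(H) = 3/2 + 1/2 + 1/2 = 5/2.
So m(A \ H) = 7 - 5/2 = 9/2.

9/2


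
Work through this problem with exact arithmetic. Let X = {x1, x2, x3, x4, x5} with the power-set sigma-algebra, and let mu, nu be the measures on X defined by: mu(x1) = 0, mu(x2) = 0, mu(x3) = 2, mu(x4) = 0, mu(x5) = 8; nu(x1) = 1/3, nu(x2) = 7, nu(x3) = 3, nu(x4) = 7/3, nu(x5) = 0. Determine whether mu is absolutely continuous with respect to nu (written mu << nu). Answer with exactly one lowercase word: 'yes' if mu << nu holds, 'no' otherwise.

mu << nu means: every nu-null measurable set is also mu-null; equivalently, for every atom x, if nu({x}) = 0 then mu({x}) = 0.
Checking each atom:
  x1: nu = 1/3 > 0 -> no constraint.
  x2: nu = 7 > 0 -> no constraint.
  x3: nu = 3 > 0 -> no constraint.
  x4: nu = 7/3 > 0 -> no constraint.
  x5: nu = 0, mu = 8 > 0 -> violates mu << nu.
The atom(s) x5 violate the condition (nu = 0 but mu > 0). Therefore mu is NOT absolutely continuous w.r.t. nu.

no


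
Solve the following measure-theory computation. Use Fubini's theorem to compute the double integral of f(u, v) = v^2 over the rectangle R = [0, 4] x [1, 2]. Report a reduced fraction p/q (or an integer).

f(u, v) is a tensor product of a function of u and a function of v, and both factors are bounded continuous (hence Lebesgue integrable) on the rectangle, so Fubini's theorem applies:
  integral_R f d(m x m) = (integral_a1^b1 1 du) * (integral_a2^b2 v^2 dv).
Inner integral in u: integral_{0}^{4} 1 du = (4^1 - 0^1)/1
  = 4.
Inner integral in v: integral_{1}^{2} v^2 dv = (2^3 - 1^3)/3
  = 7/3.
Product: (4) * (7/3) = 28/3.

28/3


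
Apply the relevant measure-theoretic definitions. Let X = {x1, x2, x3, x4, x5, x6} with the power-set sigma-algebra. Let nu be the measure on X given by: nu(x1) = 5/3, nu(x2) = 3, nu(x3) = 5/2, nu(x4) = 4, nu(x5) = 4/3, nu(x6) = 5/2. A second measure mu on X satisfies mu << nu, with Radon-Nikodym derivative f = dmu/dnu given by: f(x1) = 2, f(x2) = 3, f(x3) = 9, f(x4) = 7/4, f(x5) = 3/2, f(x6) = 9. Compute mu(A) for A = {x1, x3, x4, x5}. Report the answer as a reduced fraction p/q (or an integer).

By the defining property of the Radon-Nikodym derivative, for every measurable set A,
  mu(A) = integral_A f dnu.
Since nu is a discrete measure concentrated on the atoms of X, the integral over A reduces to the sum
  mu(A) = sum_{x in A} f(x) * nu({x}).
Computing each term:
  x1: f(x1) * nu(x1) = 2 * 5/3 = 10/3.
  x3: f(x3) * nu(x3) = 9 * 5/2 = 45/2.
  x4: f(x4) * nu(x4) = 7/4 * 4 = 7.
  x5: f(x5) * nu(x5) = 3/2 * 4/3 = 2.
Summing: mu(A) = 10/3 + 45/2 + 7 + 2 = 209/6.

209/6


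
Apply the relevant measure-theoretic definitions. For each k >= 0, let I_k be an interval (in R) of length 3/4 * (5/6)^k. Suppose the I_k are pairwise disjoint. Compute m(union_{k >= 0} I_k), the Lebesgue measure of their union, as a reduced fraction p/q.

By countable additivity of the Lebesgue measure on pairwise disjoint measurable sets,
  m(union_{k >= 0} I_k) = sum_{k >= 0} m(I_k) = sum_{k >= 0} a * r^k,
  with a = 3/4 and r = 5/6.
Since 0 < r = 5/6 < 1, the geometric series converges:
  sum_{k >= 0} a * r^k = a / (1 - r).
  = 3/4 / (1 - 5/6)
  = 3/4 / (1/6)
  = 9/2.

9/2


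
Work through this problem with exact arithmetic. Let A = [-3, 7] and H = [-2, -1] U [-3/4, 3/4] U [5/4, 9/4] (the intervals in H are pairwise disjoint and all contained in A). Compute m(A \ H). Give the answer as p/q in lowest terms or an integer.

The ambient interval has length m(A) = 7 - (-3) = 10.
Since the holes are disjoint and sit inside A, by finite additivity
  m(H) = sum_i (b_i - a_i), and m(A \ H) = m(A) - m(H).
Computing the hole measures:
  m(H_1) = -1 - (-2) = 1.
  m(H_2) = 3/4 - (-3/4) = 3/2.
  m(H_3) = 9/4 - 5/4 = 1.
Summed: m(H) = 1 + 3/2 + 1 = 7/2.
So m(A \ H) = 10 - 7/2 = 13/2.

13/2


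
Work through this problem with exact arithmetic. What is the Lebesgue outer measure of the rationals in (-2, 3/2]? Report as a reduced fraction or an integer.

The set Q cap (-2, 3/2] is countable (a subset of the countable set Q). Lebesgue outer measure of any countable set is 0: each singleton {q} has m*({q}) = 0, and by countable subadditivity m*(union_k {q_k}) <= sum_k m*({q_k}) = sum_k 0 = 0. The reverse inequality m*(E) >= 0 is automatic. So m*(Q cap (-2, 3/2]) = 0.

0


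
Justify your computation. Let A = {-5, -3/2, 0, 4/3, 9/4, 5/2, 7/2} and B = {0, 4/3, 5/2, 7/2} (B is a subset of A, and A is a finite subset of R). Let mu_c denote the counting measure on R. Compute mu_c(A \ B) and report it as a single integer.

Counting measure assigns mu_c(E) = |E| (number of elements) when E is finite. For B subset A, A \ B is the set of elements of A not in B, so |A \ B| = |A| - |B|.
|A| = 7, |B| = 4, so mu_c(A \ B) = 7 - 4 = 3.

3


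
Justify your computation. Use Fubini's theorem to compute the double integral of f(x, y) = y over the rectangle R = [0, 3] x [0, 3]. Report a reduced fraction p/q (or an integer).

f(x, y) is a tensor product of a function of x and a function of y, and both factors are bounded continuous (hence Lebesgue integrable) on the rectangle, so Fubini's theorem applies:
  integral_R f d(m x m) = (integral_a1^b1 1 dx) * (integral_a2^b2 y dy).
Inner integral in x: integral_{0}^{3} 1 dx = (3^1 - 0^1)/1
  = 3.
Inner integral in y: integral_{0}^{3} y dy = (3^2 - 0^2)/2
  = 9/2.
Product: (3) * (9/2) = 27/2.

27/2


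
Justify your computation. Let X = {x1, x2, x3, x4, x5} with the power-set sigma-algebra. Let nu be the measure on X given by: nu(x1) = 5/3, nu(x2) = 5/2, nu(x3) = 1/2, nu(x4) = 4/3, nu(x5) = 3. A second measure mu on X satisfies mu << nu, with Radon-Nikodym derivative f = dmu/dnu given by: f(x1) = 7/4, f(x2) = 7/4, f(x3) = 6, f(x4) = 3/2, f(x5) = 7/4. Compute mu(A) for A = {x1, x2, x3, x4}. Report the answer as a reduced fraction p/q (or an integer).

By the defining property of the Radon-Nikodym derivative, for every measurable set A,
  mu(A) = integral_A f dnu.
Since nu is a discrete measure concentrated on the atoms of X, the integral over A reduces to the sum
  mu(A) = sum_{x in A} f(x) * nu({x}).
Computing each term:
  x1: f(x1) * nu(x1) = 7/4 * 5/3 = 35/12.
  x2: f(x2) * nu(x2) = 7/4 * 5/2 = 35/8.
  x3: f(x3) * nu(x3) = 6 * 1/2 = 3.
  x4: f(x4) * nu(x4) = 3/2 * 4/3 = 2.
Summing: mu(A) = 35/12 + 35/8 + 3 + 2 = 295/24.

295/24


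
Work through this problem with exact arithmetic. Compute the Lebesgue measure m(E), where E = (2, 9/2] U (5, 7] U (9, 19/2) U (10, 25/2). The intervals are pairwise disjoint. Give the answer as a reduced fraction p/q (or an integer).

For pairwise disjoint intervals, m(union_i I_i) = sum_i m(I_i),
and m is invariant under swapping open/closed endpoints (single points have measure 0).
So m(E) = sum_i (b_i - a_i).
  I_1 has length 9/2 - 2 = 5/2.
  I_2 has length 7 - 5 = 2.
  I_3 has length 19/2 - 9 = 1/2.
  I_4 has length 25/2 - 10 = 5/2.
Summing:
  m(E) = 5/2 + 2 + 1/2 + 5/2 = 15/2.

15/2


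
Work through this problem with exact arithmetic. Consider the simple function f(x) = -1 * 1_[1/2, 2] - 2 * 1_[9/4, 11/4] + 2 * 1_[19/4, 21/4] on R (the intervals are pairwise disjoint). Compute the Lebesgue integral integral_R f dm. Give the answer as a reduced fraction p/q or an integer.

For a simple function f = sum_i c_i * 1_{A_i} with disjoint A_i,
  integral f dm = sum_i c_i * m(A_i).
Lengths of the A_i:
  m(A_1) = 2 - 1/2 = 3/2.
  m(A_2) = 11/4 - 9/4 = 1/2.
  m(A_3) = 21/4 - 19/4 = 1/2.
Contributions c_i * m(A_i):
  (-1) * (3/2) = -3/2.
  (-2) * (1/2) = -1.
  (2) * (1/2) = 1.
Total: -3/2 - 1 + 1 = -3/2.

-3/2


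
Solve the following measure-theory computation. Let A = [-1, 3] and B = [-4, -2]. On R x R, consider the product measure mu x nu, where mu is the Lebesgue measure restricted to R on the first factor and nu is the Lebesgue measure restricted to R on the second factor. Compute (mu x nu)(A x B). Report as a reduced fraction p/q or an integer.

For a measurable rectangle A x B, the product measure satisfies
  (mu x nu)(A x B) = mu(A) * nu(B).
  mu(A) = 4.
  nu(B) = 2.
  (mu x nu)(A x B) = 4 * 2 = 8.

8


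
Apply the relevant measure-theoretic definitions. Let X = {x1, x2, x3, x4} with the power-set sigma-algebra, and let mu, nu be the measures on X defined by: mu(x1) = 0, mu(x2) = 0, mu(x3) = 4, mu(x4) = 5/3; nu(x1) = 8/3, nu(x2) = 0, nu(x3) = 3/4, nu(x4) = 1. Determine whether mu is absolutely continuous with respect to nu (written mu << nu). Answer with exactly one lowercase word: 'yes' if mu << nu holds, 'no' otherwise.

mu << nu means: every nu-null measurable set is also mu-null; equivalently, for every atom x, if nu({x}) = 0 then mu({x}) = 0.
Checking each atom:
  x1: nu = 8/3 > 0 -> no constraint.
  x2: nu = 0, mu = 0 -> consistent with mu << nu.
  x3: nu = 3/4 > 0 -> no constraint.
  x4: nu = 1 > 0 -> no constraint.
No atom violates the condition. Therefore mu << nu.

yes


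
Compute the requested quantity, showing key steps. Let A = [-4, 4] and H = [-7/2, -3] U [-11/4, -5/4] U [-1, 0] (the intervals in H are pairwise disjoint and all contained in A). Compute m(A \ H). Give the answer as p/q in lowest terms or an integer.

The ambient interval has length m(A) = 4 - (-4) = 8.
Since the holes are disjoint and sit inside A, by finite additivity
  m(H) = sum_i (b_i - a_i), and m(A \ H) = m(A) - m(H).
Computing the hole measures:
  m(H_1) = -3 - (-7/2) = 1/2.
  m(H_2) = -5/4 - (-11/4) = 3/2.
  m(H_3) = 0 - (-1) = 1.
Summed: m(H) = 1/2 + 3/2 + 1 = 3.
So m(A \ H) = 8 - 3 = 5.

5


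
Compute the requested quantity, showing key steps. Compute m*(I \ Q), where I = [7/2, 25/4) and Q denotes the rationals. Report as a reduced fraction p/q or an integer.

The interval I = [7/2, 25/4) has m(I) = 25/4 - 7/2 = 11/4 (endpoints are measure-zero, so open/closed/half-open agree). Write I = (I cap Q) u (I \ Q). The rationals in I are countable, so m*(I cap Q) = 0 (cover each rational by intervals whose total length is arbitrarily small). By countable subadditivity m*(I) <= m*(I cap Q) + m*(I \ Q), hence m*(I \ Q) >= m(I) = 11/4. The reverse inequality m*(I \ Q) <= m*(I) = 11/4 is trivial since (I \ Q) is a subset of I. Therefore m*(I \ Q) = 11/4.

11/4


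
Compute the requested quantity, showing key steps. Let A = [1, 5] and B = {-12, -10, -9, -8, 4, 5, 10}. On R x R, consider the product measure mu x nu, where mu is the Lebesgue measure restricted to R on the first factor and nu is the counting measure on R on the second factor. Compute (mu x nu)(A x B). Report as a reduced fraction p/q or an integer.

For a measurable rectangle A x B, the product measure satisfies
  (mu x nu)(A x B) = mu(A) * nu(B).
  mu(A) = 4.
  nu(B) = 7.
  (mu x nu)(A x B) = 4 * 7 = 28.

28


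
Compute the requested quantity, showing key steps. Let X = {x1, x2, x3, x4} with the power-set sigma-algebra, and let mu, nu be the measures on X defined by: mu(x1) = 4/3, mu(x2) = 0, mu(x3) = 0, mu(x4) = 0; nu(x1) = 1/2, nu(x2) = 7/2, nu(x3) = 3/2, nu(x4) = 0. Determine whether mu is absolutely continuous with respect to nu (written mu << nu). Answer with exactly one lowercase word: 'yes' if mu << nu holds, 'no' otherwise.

mu << nu means: every nu-null measurable set is also mu-null; equivalently, for every atom x, if nu({x}) = 0 then mu({x}) = 0.
Checking each atom:
  x1: nu = 1/2 > 0 -> no constraint.
  x2: nu = 7/2 > 0 -> no constraint.
  x3: nu = 3/2 > 0 -> no constraint.
  x4: nu = 0, mu = 0 -> consistent with mu << nu.
No atom violates the condition. Therefore mu << nu.

yes


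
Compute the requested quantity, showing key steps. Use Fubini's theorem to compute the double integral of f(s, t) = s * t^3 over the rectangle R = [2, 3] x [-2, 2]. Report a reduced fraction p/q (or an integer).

f(s, t) is a tensor product of a function of s and a function of t, and both factors are bounded continuous (hence Lebesgue integrable) on the rectangle, so Fubini's theorem applies:
  integral_R f d(m x m) = (integral_a1^b1 s ds) * (integral_a2^b2 t^3 dt).
Inner integral in s: integral_{2}^{3} s ds = (3^2 - 2^2)/2
  = 5/2.
Inner integral in t: integral_{-2}^{2} t^3 dt = (2^4 - (-2)^4)/4
  = 0.
Product: (5/2) * (0) = 0.

0


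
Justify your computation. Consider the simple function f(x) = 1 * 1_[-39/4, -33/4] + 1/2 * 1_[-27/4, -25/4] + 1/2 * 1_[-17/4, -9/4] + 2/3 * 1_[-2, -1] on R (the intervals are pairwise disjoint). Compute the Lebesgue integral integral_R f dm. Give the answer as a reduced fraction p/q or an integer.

For a simple function f = sum_i c_i * 1_{A_i} with disjoint A_i,
  integral f dm = sum_i c_i * m(A_i).
Lengths of the A_i:
  m(A_1) = -33/4 - (-39/4) = 3/2.
  m(A_2) = -25/4 - (-27/4) = 1/2.
  m(A_3) = -9/4 - (-17/4) = 2.
  m(A_4) = -1 - (-2) = 1.
Contributions c_i * m(A_i):
  (1) * (3/2) = 3/2.
  (1/2) * (1/2) = 1/4.
  (1/2) * (2) = 1.
  (2/3) * (1) = 2/3.
Total: 3/2 + 1/4 + 1 + 2/3 = 41/12.

41/12


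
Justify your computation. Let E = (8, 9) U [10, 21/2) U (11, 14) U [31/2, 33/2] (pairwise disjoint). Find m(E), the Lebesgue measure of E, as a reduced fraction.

For pairwise disjoint intervals, m(union_i I_i) = sum_i m(I_i),
and m is invariant under swapping open/closed endpoints (single points have measure 0).
So m(E) = sum_i (b_i - a_i).
  I_1 has length 9 - 8 = 1.
  I_2 has length 21/2 - 10 = 1/2.
  I_3 has length 14 - 11 = 3.
  I_4 has length 33/2 - 31/2 = 1.
Summing:
  m(E) = 1 + 1/2 + 3 + 1 = 11/2.

11/2


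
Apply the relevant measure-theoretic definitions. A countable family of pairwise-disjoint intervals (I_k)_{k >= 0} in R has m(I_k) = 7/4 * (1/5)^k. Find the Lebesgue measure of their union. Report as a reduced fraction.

By countable additivity of the Lebesgue measure on pairwise disjoint measurable sets,
  m(union_{k >= 0} I_k) = sum_{k >= 0} m(I_k) = sum_{k >= 0} a * r^k,
  with a = 7/4 and r = 1/5.
Since 0 < r = 1/5 < 1, the geometric series converges:
  sum_{k >= 0} a * r^k = a / (1 - r).
  = 7/4 / (1 - 1/5)
  = 7/4 / (4/5)
  = 35/16.

35/16


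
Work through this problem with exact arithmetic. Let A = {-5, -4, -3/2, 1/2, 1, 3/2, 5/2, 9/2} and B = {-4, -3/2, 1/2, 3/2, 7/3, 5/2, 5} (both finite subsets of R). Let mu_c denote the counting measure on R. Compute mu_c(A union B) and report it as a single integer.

Counting measure on a finite set equals cardinality. By inclusion-exclusion, |A union B| = |A| + |B| - |A cap B|.
|A| = 8, |B| = 7, |A cap B| = 5.
So mu_c(A union B) = 8 + 7 - 5 = 10.

10


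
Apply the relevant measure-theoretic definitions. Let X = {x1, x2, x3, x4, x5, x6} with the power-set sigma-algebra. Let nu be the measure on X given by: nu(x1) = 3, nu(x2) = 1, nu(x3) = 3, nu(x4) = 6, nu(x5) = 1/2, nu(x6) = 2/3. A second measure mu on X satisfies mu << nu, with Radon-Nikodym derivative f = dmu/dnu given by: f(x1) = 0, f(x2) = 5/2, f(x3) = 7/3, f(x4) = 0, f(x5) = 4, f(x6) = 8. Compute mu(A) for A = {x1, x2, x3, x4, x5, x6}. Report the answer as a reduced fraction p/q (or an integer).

By the defining property of the Radon-Nikodym derivative, for every measurable set A,
  mu(A) = integral_A f dnu.
Since nu is a discrete measure concentrated on the atoms of X, the integral over A reduces to the sum
  mu(A) = sum_{x in A} f(x) * nu({x}).
Computing each term:
  x1: f(x1) * nu(x1) = 0 * 3 = 0.
  x2: f(x2) * nu(x2) = 5/2 * 1 = 5/2.
  x3: f(x3) * nu(x3) = 7/3 * 3 = 7.
  x4: f(x4) * nu(x4) = 0 * 6 = 0.
  x5: f(x5) * nu(x5) = 4 * 1/2 = 2.
  x6: f(x6) * nu(x6) = 8 * 2/3 = 16/3.
Summing: mu(A) = 0 + 5/2 + 7 + 0 + 2 + 16/3 = 101/6.

101/6


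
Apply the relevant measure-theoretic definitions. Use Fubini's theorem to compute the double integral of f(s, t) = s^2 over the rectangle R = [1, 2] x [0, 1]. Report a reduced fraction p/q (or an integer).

f(s, t) is a tensor product of a function of s and a function of t, and both factors are bounded continuous (hence Lebesgue integrable) on the rectangle, so Fubini's theorem applies:
  integral_R f d(m x m) = (integral_a1^b1 s^2 ds) * (integral_a2^b2 1 dt).
Inner integral in s: integral_{1}^{2} s^2 ds = (2^3 - 1^3)/3
  = 7/3.
Inner integral in t: integral_{0}^{1} 1 dt = (1^1 - 0^1)/1
  = 1.
Product: (7/3) * (1) = 7/3.

7/3


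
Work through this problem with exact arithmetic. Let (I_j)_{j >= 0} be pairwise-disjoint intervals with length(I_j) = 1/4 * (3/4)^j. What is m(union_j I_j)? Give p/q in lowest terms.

By countable additivity of the Lebesgue measure on pairwise disjoint measurable sets,
  m(union_{j >= 0} I_j) = sum_{j >= 0} m(I_j) = sum_{j >= 0} a * r^j,
  with a = 1/4 and r = 3/4.
Since 0 < r = 3/4 < 1, the geometric series converges:
  sum_{j >= 0} a * r^j = a / (1 - r).
  = 1/4 / (1 - 3/4)
  = 1/4 / (1/4)
  = 1.

1


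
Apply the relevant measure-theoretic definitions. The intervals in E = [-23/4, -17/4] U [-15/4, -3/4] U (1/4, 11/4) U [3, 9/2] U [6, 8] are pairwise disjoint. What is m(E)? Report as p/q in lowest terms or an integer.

For pairwise disjoint intervals, m(union_i I_i) = sum_i m(I_i),
and m is invariant under swapping open/closed endpoints (single points have measure 0).
So m(E) = sum_i (b_i - a_i).
  I_1 has length -17/4 - (-23/4) = 3/2.
  I_2 has length -3/4 - (-15/4) = 3.
  I_3 has length 11/4 - 1/4 = 5/2.
  I_4 has length 9/2 - 3 = 3/2.
  I_5 has length 8 - 6 = 2.
Summing:
  m(E) = 3/2 + 3 + 5/2 + 3/2 + 2 = 21/2.

21/2


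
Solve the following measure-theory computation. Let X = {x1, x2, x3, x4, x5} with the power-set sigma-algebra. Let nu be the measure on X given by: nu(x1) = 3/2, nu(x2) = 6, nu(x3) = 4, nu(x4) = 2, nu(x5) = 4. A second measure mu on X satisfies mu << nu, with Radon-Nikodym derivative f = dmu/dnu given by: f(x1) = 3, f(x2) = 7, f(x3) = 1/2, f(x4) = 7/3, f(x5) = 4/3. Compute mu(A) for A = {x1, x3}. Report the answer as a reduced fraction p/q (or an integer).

By the defining property of the Radon-Nikodym derivative, for every measurable set A,
  mu(A) = integral_A f dnu.
Since nu is a discrete measure concentrated on the atoms of X, the integral over A reduces to the sum
  mu(A) = sum_{x in A} f(x) * nu({x}).
Computing each term:
  x1: f(x1) * nu(x1) = 3 * 3/2 = 9/2.
  x3: f(x3) * nu(x3) = 1/2 * 4 = 2.
Summing: mu(A) = 9/2 + 2 = 13/2.

13/2


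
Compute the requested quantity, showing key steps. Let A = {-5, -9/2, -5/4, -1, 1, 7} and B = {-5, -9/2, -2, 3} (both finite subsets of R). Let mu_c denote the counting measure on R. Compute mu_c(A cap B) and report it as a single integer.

Counting measure on a finite set equals cardinality. mu_c(A cap B) = |A cap B| (elements appearing in both).
Enumerating the elements of A that also lie in B gives 2 element(s).
So mu_c(A cap B) = 2.

2


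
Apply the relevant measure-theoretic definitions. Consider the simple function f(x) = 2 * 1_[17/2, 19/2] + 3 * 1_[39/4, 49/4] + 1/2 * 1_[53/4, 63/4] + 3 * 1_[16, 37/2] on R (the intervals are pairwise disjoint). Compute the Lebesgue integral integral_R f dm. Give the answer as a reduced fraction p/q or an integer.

For a simple function f = sum_i c_i * 1_{A_i} with disjoint A_i,
  integral f dm = sum_i c_i * m(A_i).
Lengths of the A_i:
  m(A_1) = 19/2 - 17/2 = 1.
  m(A_2) = 49/4 - 39/4 = 5/2.
  m(A_3) = 63/4 - 53/4 = 5/2.
  m(A_4) = 37/2 - 16 = 5/2.
Contributions c_i * m(A_i):
  (2) * (1) = 2.
  (3) * (5/2) = 15/2.
  (1/2) * (5/2) = 5/4.
  (3) * (5/2) = 15/2.
Total: 2 + 15/2 + 5/4 + 15/2 = 73/4.

73/4


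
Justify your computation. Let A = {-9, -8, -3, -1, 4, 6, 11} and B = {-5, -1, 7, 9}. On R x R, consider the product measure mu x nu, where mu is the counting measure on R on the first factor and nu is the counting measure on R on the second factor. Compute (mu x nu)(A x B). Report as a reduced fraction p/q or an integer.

For a measurable rectangle A x B, the product measure satisfies
  (mu x nu)(A x B) = mu(A) * nu(B).
  mu(A) = 7.
  nu(B) = 4.
  (mu x nu)(A x B) = 7 * 4 = 28.

28


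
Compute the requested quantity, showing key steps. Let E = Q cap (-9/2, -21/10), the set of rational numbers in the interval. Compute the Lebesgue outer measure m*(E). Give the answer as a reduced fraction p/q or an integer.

Q cap (-9/2, -21/10) is countable; list its elements as q_1, q_2, ... . Fix eps > 0 and cover the k-th point by an interval of length eps * 2^(-k). The cover has total length eps * sum_{k>=1} 2^(-k) = eps, so by definition of outer measure m*(Q cap (-9/2, -21/10)) <= eps. Since eps was arbitrary and m* >= 0, the outer measure is 0.

0


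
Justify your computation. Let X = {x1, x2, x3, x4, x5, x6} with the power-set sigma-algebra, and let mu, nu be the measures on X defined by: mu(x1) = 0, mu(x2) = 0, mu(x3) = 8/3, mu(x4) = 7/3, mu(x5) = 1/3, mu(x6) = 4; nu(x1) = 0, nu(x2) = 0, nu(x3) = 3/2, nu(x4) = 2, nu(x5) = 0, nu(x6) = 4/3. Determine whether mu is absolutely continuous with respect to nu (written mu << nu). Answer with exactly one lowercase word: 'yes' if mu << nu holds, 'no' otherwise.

mu << nu means: every nu-null measurable set is also mu-null; equivalently, for every atom x, if nu({x}) = 0 then mu({x}) = 0.
Checking each atom:
  x1: nu = 0, mu = 0 -> consistent with mu << nu.
  x2: nu = 0, mu = 0 -> consistent with mu << nu.
  x3: nu = 3/2 > 0 -> no constraint.
  x4: nu = 2 > 0 -> no constraint.
  x5: nu = 0, mu = 1/3 > 0 -> violates mu << nu.
  x6: nu = 4/3 > 0 -> no constraint.
The atom(s) x5 violate the condition (nu = 0 but mu > 0). Therefore mu is NOT absolutely continuous w.r.t. nu.

no


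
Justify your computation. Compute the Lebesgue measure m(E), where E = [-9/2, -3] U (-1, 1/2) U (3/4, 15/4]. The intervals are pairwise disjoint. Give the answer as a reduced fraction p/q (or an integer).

For pairwise disjoint intervals, m(union_i I_i) = sum_i m(I_i),
and m is invariant under swapping open/closed endpoints (single points have measure 0).
So m(E) = sum_i (b_i - a_i).
  I_1 has length -3 - (-9/2) = 3/2.
  I_2 has length 1/2 - (-1) = 3/2.
  I_3 has length 15/4 - 3/4 = 3.
Summing:
  m(E) = 3/2 + 3/2 + 3 = 6.

6


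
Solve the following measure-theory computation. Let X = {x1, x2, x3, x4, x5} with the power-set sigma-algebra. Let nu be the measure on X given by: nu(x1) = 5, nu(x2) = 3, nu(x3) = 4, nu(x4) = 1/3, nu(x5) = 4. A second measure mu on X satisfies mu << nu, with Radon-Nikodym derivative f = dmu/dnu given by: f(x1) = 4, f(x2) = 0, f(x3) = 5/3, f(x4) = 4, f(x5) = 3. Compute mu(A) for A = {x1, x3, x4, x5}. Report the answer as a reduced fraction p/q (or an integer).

By the defining property of the Radon-Nikodym derivative, for every measurable set A,
  mu(A) = integral_A f dnu.
Since nu is a discrete measure concentrated on the atoms of X, the integral over A reduces to the sum
  mu(A) = sum_{x in A} f(x) * nu({x}).
Computing each term:
  x1: f(x1) * nu(x1) = 4 * 5 = 20.
  x3: f(x3) * nu(x3) = 5/3 * 4 = 20/3.
  x4: f(x4) * nu(x4) = 4 * 1/3 = 4/3.
  x5: f(x5) * nu(x5) = 3 * 4 = 12.
Summing: mu(A) = 20 + 20/3 + 4/3 + 12 = 40.

40


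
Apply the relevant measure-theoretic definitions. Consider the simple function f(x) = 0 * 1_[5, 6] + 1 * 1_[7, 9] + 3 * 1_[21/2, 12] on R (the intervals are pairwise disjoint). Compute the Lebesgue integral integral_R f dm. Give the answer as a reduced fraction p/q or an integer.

For a simple function f = sum_i c_i * 1_{A_i} with disjoint A_i,
  integral f dm = sum_i c_i * m(A_i).
Lengths of the A_i:
  m(A_1) = 6 - 5 = 1.
  m(A_2) = 9 - 7 = 2.
  m(A_3) = 12 - 21/2 = 3/2.
Contributions c_i * m(A_i):
  (0) * (1) = 0.
  (1) * (2) = 2.
  (3) * (3/2) = 9/2.
Total: 0 + 2 + 9/2 = 13/2.

13/2


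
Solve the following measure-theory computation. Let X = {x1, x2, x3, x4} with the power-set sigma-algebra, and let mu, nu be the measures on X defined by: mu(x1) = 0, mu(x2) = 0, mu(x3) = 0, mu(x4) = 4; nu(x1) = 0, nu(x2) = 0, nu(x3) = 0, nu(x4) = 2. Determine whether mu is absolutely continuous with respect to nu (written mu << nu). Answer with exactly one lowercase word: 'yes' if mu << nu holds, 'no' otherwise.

mu << nu means: every nu-null measurable set is also mu-null; equivalently, for every atom x, if nu({x}) = 0 then mu({x}) = 0.
Checking each atom:
  x1: nu = 0, mu = 0 -> consistent with mu << nu.
  x2: nu = 0, mu = 0 -> consistent with mu << nu.
  x3: nu = 0, mu = 0 -> consistent with mu << nu.
  x4: nu = 2 > 0 -> no constraint.
No atom violates the condition. Therefore mu << nu.

yes


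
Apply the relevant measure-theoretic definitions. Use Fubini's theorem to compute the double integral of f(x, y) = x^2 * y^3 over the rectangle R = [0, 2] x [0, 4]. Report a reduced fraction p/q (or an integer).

f(x, y) is a tensor product of a function of x and a function of y, and both factors are bounded continuous (hence Lebesgue integrable) on the rectangle, so Fubini's theorem applies:
  integral_R f d(m x m) = (integral_a1^b1 x^2 dx) * (integral_a2^b2 y^3 dy).
Inner integral in x: integral_{0}^{2} x^2 dx = (2^3 - 0^3)/3
  = 8/3.
Inner integral in y: integral_{0}^{4} y^3 dy = (4^4 - 0^4)/4
  = 64.
Product: (8/3) * (64) = 512/3.

512/3


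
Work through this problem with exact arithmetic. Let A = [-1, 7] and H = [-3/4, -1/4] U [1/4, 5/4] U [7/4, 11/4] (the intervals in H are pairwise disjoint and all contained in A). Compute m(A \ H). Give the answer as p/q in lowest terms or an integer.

The ambient interval has length m(A) = 7 - (-1) = 8.
Since the holes are disjoint and sit inside A, by finite additivity
  m(H) = sum_i (b_i - a_i), and m(A \ H) = m(A) - m(H).
Computing the hole measures:
  m(H_1) = -1/4 - (-3/4) = 1/2.
  m(H_2) = 5/4 - 1/4 = 1.
  m(H_3) = 11/4 - 7/4 = 1.
Summed: m(H) = 1/2 + 1 + 1 = 5/2.
So m(A \ H) = 8 - 5/2 = 11/2.

11/2


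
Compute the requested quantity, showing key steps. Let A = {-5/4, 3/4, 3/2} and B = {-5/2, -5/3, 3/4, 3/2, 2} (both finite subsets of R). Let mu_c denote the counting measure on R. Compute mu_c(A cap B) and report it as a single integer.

Counting measure on a finite set equals cardinality. mu_c(A cap B) = |A cap B| (elements appearing in both).
Enumerating the elements of A that also lie in B gives 2 element(s).
So mu_c(A cap B) = 2.

2


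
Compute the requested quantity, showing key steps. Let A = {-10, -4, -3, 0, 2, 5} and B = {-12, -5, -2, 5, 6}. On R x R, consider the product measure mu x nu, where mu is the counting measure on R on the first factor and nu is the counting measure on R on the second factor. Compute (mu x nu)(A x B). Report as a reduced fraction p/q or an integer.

For a measurable rectangle A x B, the product measure satisfies
  (mu x nu)(A x B) = mu(A) * nu(B).
  mu(A) = 6.
  nu(B) = 5.
  (mu x nu)(A x B) = 6 * 5 = 30.

30


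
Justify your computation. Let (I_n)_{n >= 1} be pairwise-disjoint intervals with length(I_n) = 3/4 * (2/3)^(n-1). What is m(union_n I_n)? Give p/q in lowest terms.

By countable additivity of the Lebesgue measure on pairwise disjoint measurable sets,
  m(union_{n >= 1} I_n) = sum_{n >= 1} m(I_n) = sum_{n >= 1} a * r^(n-1),
  with a = 3/4 and r = 2/3.
Since 0 < r = 2/3 < 1, the geometric series converges:
  sum_{n >= 1} a * r^(n-1) = a / (1 - r).
  = 3/4 / (1 - 2/3)
  = 3/4 / (1/3)
  = 9/4.

9/4


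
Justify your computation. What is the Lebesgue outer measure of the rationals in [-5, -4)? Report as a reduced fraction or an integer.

The set Q cap [-5, -4) is countable (a subset of the countable set Q). Lebesgue outer measure of any countable set is 0: each singleton {q} has m*({q}) = 0, and by countable subadditivity m*(union_k {q_k}) <= sum_k m*({q_k}) = sum_k 0 = 0. The reverse inequality m*(E) >= 0 is automatic. So m*(Q cap [-5, -4)) = 0.

0


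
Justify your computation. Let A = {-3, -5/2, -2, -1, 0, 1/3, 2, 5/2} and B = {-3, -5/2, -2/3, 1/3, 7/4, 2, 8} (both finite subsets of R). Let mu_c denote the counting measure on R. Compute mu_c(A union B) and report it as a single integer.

Counting measure on a finite set equals cardinality. By inclusion-exclusion, |A union B| = |A| + |B| - |A cap B|.
|A| = 8, |B| = 7, |A cap B| = 4.
So mu_c(A union B) = 8 + 7 - 4 = 11.

11


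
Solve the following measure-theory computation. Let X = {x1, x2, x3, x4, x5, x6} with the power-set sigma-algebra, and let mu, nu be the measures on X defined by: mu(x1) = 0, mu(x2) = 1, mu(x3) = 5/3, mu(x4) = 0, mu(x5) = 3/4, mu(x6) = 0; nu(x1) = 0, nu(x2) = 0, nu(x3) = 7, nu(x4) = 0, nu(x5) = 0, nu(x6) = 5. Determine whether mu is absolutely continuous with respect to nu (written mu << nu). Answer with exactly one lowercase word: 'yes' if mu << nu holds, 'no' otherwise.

mu << nu means: every nu-null measurable set is also mu-null; equivalently, for every atom x, if nu({x}) = 0 then mu({x}) = 0.
Checking each atom:
  x1: nu = 0, mu = 0 -> consistent with mu << nu.
  x2: nu = 0, mu = 1 > 0 -> violates mu << nu.
  x3: nu = 7 > 0 -> no constraint.
  x4: nu = 0, mu = 0 -> consistent with mu << nu.
  x5: nu = 0, mu = 3/4 > 0 -> violates mu << nu.
  x6: nu = 5 > 0 -> no constraint.
The atom(s) x2, x5 violate the condition (nu = 0 but mu > 0). Therefore mu is NOT absolutely continuous w.r.t. nu.

no


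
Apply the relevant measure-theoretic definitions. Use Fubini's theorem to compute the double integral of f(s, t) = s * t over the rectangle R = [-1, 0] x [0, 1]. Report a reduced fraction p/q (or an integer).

f(s, t) is a tensor product of a function of s and a function of t, and both factors are bounded continuous (hence Lebesgue integrable) on the rectangle, so Fubini's theorem applies:
  integral_R f d(m x m) = (integral_a1^b1 s ds) * (integral_a2^b2 t dt).
Inner integral in s: integral_{-1}^{0} s ds = (0^2 - (-1)^2)/2
  = -1/2.
Inner integral in t: integral_{0}^{1} t dt = (1^2 - 0^2)/2
  = 1/2.
Product: (-1/2) * (1/2) = -1/4.

-1/4


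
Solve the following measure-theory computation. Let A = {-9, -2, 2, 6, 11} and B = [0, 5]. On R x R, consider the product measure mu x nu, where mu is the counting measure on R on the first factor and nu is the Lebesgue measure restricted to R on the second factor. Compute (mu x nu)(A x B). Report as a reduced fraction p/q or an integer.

For a measurable rectangle A x B, the product measure satisfies
  (mu x nu)(A x B) = mu(A) * nu(B).
  mu(A) = 5.
  nu(B) = 5.
  (mu x nu)(A x B) = 5 * 5 = 25.

25


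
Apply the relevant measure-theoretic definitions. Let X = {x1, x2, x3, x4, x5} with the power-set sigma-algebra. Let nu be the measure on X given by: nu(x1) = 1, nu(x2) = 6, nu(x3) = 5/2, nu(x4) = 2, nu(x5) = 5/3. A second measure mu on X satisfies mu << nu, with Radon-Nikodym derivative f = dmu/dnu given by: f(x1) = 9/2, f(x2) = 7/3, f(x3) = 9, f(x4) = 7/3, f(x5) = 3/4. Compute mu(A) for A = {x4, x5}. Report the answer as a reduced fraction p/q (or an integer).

By the defining property of the Radon-Nikodym derivative, for every measurable set A,
  mu(A) = integral_A f dnu.
Since nu is a discrete measure concentrated on the atoms of X, the integral over A reduces to the sum
  mu(A) = sum_{x in A} f(x) * nu({x}).
Computing each term:
  x4: f(x4) * nu(x4) = 7/3 * 2 = 14/3.
  x5: f(x5) * nu(x5) = 3/4 * 5/3 = 5/4.
Summing: mu(A) = 14/3 + 5/4 = 71/12.

71/12


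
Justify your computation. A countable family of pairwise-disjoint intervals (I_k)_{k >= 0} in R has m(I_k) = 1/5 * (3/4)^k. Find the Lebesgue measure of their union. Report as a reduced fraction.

By countable additivity of the Lebesgue measure on pairwise disjoint measurable sets,
  m(union_{k >= 0} I_k) = sum_{k >= 0} m(I_k) = sum_{k >= 0} a * r^k,
  with a = 1/5 and r = 3/4.
Since 0 < r = 3/4 < 1, the geometric series converges:
  sum_{k >= 0} a * r^k = a / (1 - r).
  = 1/5 / (1 - 3/4)
  = 1/5 / (1/4)
  = 4/5.

4/5


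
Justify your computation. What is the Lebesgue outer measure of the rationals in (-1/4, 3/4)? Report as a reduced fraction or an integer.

The set Q cap (-1/4, 3/4) is countable (a subset of the countable set Q). Lebesgue outer measure of any countable set is 0: each singleton {q} has m*({q}) = 0, and by countable subadditivity m*(union_k {q_k}) <= sum_k m*({q_k}) = sum_k 0 = 0. The reverse inequality m*(E) >= 0 is automatic. So m*(Q cap (-1/4, 3/4)) = 0.

0


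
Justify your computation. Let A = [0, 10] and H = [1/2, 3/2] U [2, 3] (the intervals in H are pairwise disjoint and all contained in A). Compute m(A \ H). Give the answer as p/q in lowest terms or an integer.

The ambient interval has length m(A) = 10 - 0 = 10.
Since the holes are disjoint and sit inside A, by finite additivity
  m(H) = sum_i (b_i - a_i), and m(A \ H) = m(A) - m(H).
Computing the hole measures:
  m(H_1) = 3/2 - 1/2 = 1.
  m(H_2) = 3 - 2 = 1.
Summed: m(H) = 1 + 1 = 2.
So m(A \ H) = 10 - 2 = 8.

8


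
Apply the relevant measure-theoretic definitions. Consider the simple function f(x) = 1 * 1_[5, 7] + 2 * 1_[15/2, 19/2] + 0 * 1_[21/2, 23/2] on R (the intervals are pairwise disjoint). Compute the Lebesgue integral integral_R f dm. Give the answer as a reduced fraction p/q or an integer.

For a simple function f = sum_i c_i * 1_{A_i} with disjoint A_i,
  integral f dm = sum_i c_i * m(A_i).
Lengths of the A_i:
  m(A_1) = 7 - 5 = 2.
  m(A_2) = 19/2 - 15/2 = 2.
  m(A_3) = 23/2 - 21/2 = 1.
Contributions c_i * m(A_i):
  (1) * (2) = 2.
  (2) * (2) = 4.
  (0) * (1) = 0.
Total: 2 + 4 + 0 = 6.

6


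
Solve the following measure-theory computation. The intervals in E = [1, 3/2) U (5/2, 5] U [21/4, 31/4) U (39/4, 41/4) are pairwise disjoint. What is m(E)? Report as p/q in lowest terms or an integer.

For pairwise disjoint intervals, m(union_i I_i) = sum_i m(I_i),
and m is invariant under swapping open/closed endpoints (single points have measure 0).
So m(E) = sum_i (b_i - a_i).
  I_1 has length 3/2 - 1 = 1/2.
  I_2 has length 5 - 5/2 = 5/2.
  I_3 has length 31/4 - 21/4 = 5/2.
  I_4 has length 41/4 - 39/4 = 1/2.
Summing:
  m(E) = 1/2 + 5/2 + 5/2 + 1/2 = 6.

6


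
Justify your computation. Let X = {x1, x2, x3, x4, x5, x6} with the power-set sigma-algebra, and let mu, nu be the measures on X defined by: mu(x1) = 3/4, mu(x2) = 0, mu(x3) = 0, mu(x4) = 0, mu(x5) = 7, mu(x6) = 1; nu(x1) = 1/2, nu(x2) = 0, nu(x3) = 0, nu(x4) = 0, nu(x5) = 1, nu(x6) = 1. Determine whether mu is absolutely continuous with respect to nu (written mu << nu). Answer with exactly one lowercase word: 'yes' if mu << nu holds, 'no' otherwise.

mu << nu means: every nu-null measurable set is also mu-null; equivalently, for every atom x, if nu({x}) = 0 then mu({x}) = 0.
Checking each atom:
  x1: nu = 1/2 > 0 -> no constraint.
  x2: nu = 0, mu = 0 -> consistent with mu << nu.
  x3: nu = 0, mu = 0 -> consistent with mu << nu.
  x4: nu = 0, mu = 0 -> consistent with mu << nu.
  x5: nu = 1 > 0 -> no constraint.
  x6: nu = 1 > 0 -> no constraint.
No atom violates the condition. Therefore mu << nu.

yes
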